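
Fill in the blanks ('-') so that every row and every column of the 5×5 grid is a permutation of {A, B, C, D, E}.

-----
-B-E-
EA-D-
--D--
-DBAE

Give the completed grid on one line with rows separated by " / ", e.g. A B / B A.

(r3,c3) = C
(r3,c5) = B
(r5,c1) = C
(r2,c3) = A
(r1,c3) = E
(r2,c1) = D
(r2,c5) = C
(r4,c5) = A
(r1,c2) = C
(r1,c4) = B
(r1,c5) = D
(r4,c1) = B
(r4,c2) = E
(r4,c4) = C
(r1,c1) = A

A C E B D / D B A E C / E A C D B / B E D C A / C D B A E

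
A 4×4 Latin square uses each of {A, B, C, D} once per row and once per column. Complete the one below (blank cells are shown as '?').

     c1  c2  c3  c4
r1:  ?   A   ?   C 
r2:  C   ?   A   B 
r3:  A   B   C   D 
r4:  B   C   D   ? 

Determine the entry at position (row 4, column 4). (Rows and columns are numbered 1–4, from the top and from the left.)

A

row 1 has {A,C}; column 1 has {A,B,C} — only D is left for (r1,c1).
row 1 has {A,C,D}; column 3 has {A,C,D} — only B is left for (r1,c3).
row 2 has {A,B,C}; column 2 has {A,B,C} — only D is left for (r2,c2).
row 4 has {B,C,D}; column 4 has {B,C,D} — only A is left for (r4,c4).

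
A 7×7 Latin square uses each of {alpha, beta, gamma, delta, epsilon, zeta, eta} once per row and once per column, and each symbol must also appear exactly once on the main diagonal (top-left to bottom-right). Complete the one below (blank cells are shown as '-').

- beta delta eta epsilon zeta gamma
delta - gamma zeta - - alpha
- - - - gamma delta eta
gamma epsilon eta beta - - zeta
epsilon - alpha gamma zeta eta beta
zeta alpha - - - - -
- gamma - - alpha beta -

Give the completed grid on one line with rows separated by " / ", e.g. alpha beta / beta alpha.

alpha beta delta eta epsilon zeta gamma / delta eta gamma zeta beta epsilon alpha / beta zeta epsilon alpha gamma delta eta / gamma epsilon eta beta delta alpha zeta / epsilon delta alpha gamma zeta eta beta / zeta alpha beta delta eta gamma epsilon / eta gamma zeta epsilon alpha beta delta

Cell (r1,c1): row 1 has {beta,gamma,delta,epsilon,zeta,eta}; column 1 has {gamma,delta,epsilon,zeta}; the diagonal has {beta,zeta} → alpha.
Cell (r2,c2): row 2 has {alpha,gamma,delta,zeta}; column 2 has {alpha,beta,gamma,epsilon}; the diagonal has {alpha,beta,zeta} → eta.
Cell (r2,c5): row 2 has {alpha,gamma,delta,zeta,eta}; column 5 has {alpha,gamma,epsilon,zeta} → beta.
Cell (r2,c6): row 2 has {alpha,beta,gamma,delta,zeta,eta}; column 6 has {beta,delta,zeta,eta} → epsilon.
Cell (r3,c1): row 3 has {gamma,delta,eta}; column 1 has {alpha,gamma,delta,epsilon,zeta} → beta.
Cell (r3,c2): row 3 has {beta,gamma,delta,eta}; column 2 has {alpha,beta,gamma,epsilon,eta} → zeta.
Cell (r3,c3): row 3 has {beta,gamma,delta,zeta,eta}; column 3 has {alpha,gamma,delta,eta}; the diagonal has {alpha,beta,zeta,eta} → epsilon.
Cell (r3,c4): row 3 has {beta,gamma,delta,epsilon,zeta,eta}; column 4 has {beta,gamma,zeta,eta} → alpha.
Cell (r4,c5): row 4 has {beta,gamma,epsilon,zeta,eta}; column 5 has {alpha,beta,gamma,epsilon,zeta} → delta.
Cell (r4,c6): row 4 has {beta,gamma,delta,epsilon,zeta,eta}; column 6 has {beta,delta,epsilon,zeta,eta} → alpha.
Cell (r5,c2): row 5 has {alpha,beta,gamma,epsilon,zeta,eta}; column 2 has {alpha,beta,gamma,epsilon,zeta,eta} → delta.
Cell (r6,c3): row 6 has {alpha,zeta}; column 3 has {alpha,gamma,delta,epsilon,eta} → beta.
Cell (r6,c5): row 6 has {alpha,beta,zeta}; column 5 has {alpha,beta,gamma,delta,epsilon,zeta} → eta.
Cell (r6,c6): row 6 has {alpha,beta,zeta,eta}; column 6 has {alpha,beta,delta,epsilon,zeta,eta}; the diagonal has {alpha,beta,epsilon,zeta,eta} → gamma.
Cell (r7,c1): row 7 has {alpha,beta,gamma}; column 1 has {alpha,beta,gamma,delta,epsilon,zeta} → eta.
Cell (r7,c3): row 7 has {alpha,beta,gamma,eta}; column 3 has {alpha,beta,gamma,delta,epsilon,eta} → zeta.
Cell (r7,c7): row 7 has {alpha,beta,gamma,zeta,eta}; column 7 has {alpha,beta,gamma,zeta,eta}; the diagonal has {alpha,beta,gamma,epsilon,zeta,eta} → delta.
Cell (r6,c7): row 6 has {alpha,beta,gamma,zeta,eta}; column 7 has {alpha,beta,gamma,delta,zeta,eta} → epsilon.
Cell (r7,c4): row 7 has {alpha,beta,gamma,delta,zeta,eta}; column 4 has {alpha,beta,gamma,zeta,eta} → epsilon.
Cell (r6,c4): row 6 has {alpha,beta,gamma,epsilon,zeta,eta}; column 4 has {alpha,beta,gamma,epsilon,zeta,eta} → delta.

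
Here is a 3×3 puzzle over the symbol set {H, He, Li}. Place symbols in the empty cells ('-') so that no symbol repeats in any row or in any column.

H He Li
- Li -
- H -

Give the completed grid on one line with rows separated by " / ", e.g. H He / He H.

Cell (r2,c1): row 2 has {Li}; column 1 has {H} → He.
Cell (r2,c3): row 2 has {He,Li}; column 3 has {Li} → H.
Cell (r3,c1): row 3 has {H}; column 1 has {H,He} → Li.
Cell (r3,c3): row 3 has {H,Li}; column 3 has {H,Li} → He.

H He Li / He Li H / Li H He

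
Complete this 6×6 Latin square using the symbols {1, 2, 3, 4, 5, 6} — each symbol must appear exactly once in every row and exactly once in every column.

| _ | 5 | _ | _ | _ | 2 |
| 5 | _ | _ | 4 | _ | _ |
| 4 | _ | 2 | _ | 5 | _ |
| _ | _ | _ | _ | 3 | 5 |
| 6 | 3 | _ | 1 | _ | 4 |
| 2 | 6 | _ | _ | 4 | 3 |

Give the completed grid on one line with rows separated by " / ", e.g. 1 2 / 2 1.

3 5 4 6 1 2 / 5 2 3 4 6 1 / 4 1 2 3 5 6 / 1 4 6 2 3 5 / 6 3 5 1 2 4 / 2 6 1 5 4 3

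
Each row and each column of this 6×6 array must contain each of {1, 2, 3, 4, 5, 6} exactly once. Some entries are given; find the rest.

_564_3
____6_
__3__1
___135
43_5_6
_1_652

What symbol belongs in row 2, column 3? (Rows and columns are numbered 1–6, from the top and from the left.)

row 2 has {6}; column 6 has {1,2,3,5,6} — only 4 is left for (r2,c6).
row 3 has {1,3}; column 4 has {1,4,5,6} — only 2 is left for (r3,c4).
row 3 has {1,2,3}; column 5 has {3,5,6} — only 4 is left for (r3,c5).
row 6 has {1,2,5,6}; column 1 has {4} — only 3 is left for (r6,c1).
row 6 has {1,2,3,5,6}; column 3 has {3,6} — only 4 is left for (r6,c3).
row 2 has {4,6}; column 2 has {1,3,5} — only 2 is left for (r2,c2).
row 2 has {2,4,6}; column 4 has {1,2,4,5,6} — only 3 is left for (r2,c4).
row 3 has {1,2,3,4}; column 2 has {1,2,3,5} — only 6 is left for (r3,c2).
row 4 has {1,3,5}; column 2 has {1,2,3,5,6} — only 4 is left for (r4,c2).
row 4 has {1,3,4,5}; column 3 has {3,4,6} — only 2 is left for (r4,c3).
row 5 has {3,4,5,6}; column 3 has {2,3,4,6} — only 1 is left for (r5,c3).
row 5 has {1,3,4,5,6}; column 5 has {3,4,5,6} — only 2 is left for (r5,c5).
row 1 has {3,4,5,6}; column 5 has {2,3,4,5,6} — only 1 is left for (r1,c5).
row 2 has {2,3,4,6}; column 3 has {1,2,3,4,6} — only 5 is left for (r2,c3).

5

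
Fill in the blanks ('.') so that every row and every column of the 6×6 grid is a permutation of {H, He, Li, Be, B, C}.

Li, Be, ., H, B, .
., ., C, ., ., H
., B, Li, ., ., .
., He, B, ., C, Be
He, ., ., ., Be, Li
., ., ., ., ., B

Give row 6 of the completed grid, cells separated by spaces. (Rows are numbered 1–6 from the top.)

(r1,c3) = He
(r1,c6) = C
(r2,c2) = Li
(r2,c5) = He
(r3,c5) = H
(r3,c6) = He
(r4,c1) = H
(r4,c4) = Li
(r5,c3) = H
(r6,c3) = Be
(r6,c5) = Li
(r5,c2) = C
(r5,c4) = B
(r6,c1) = C
(r6,c2) = H
(r6,c4) = He

C H Be He Li B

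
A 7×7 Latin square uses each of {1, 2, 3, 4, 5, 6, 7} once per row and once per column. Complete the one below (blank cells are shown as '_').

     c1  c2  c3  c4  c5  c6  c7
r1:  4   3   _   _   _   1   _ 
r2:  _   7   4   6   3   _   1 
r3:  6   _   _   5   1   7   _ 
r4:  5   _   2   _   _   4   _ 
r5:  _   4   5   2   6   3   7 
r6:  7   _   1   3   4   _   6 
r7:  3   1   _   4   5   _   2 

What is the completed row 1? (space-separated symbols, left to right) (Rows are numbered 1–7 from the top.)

4 3 6 7 2 1 5

(r1,c4): row 1 has {1,3,4}; column 4 has {2,3,4,5,6}, so it must be 7.
(r1,c5): row 1 has {1,3,4,7}; column 5 has {1,3,4,5,6}, so it must be 2.
(r1,c7): row 1 has {1,2,3,4,7}; column 7 has {1,2,6,7}, so it must be 5.
(r2,c1): row 2 has {1,3,4,6,7}; column 1 has {3,4,5,6,7}, so it must be 2.
(r2,c6): row 2 has {1,2,3,4,6,7}; column 6 has {1,3,4,7}, so it must be 5.
(r3,c2): row 3 has {1,5,6,7}; column 2 has {1,3,4,7}, so it must be 2.
(r3,c3): row 3 has {1,2,5,6,7}; column 3 has {1,2,4,5}, so it must be 3.
(r3,c7): row 3 has {1,2,3,5,6,7}; column 7 has {1,2,5,6,7}, so it must be 4.
(r4,c2): row 4 has {2,4,5}; column 2 has {1,2,3,4,7}, so it must be 6.
(r4,c4): row 4 has {2,4,5,6}; column 4 has {2,3,4,5,6,7}, so it must be 1.
(r4,c5): row 4 has {1,2,4,5,6}; column 5 has {1,2,3,4,5,6}, so it must be 7.
(r4,c7): row 4 has {1,2,4,5,6,7}; column 7 has {1,2,4,5,6,7}, so it must be 3.
(r5,c1): row 5 has {2,3,4,5,6,7}; column 1 has {2,3,4,5,6,7}, so it must be 1.
(r6,c2): row 6 has {1,3,4,6,7}; column 2 has {1,2,3,4,6,7}, so it must be 5.
(r6,c6): row 6 has {1,3,4,5,6,7}; column 6 has {1,3,4,5,7}, so it must be 2.
(r7,c6): row 7 has {1,2,3,4,5}; column 6 has {1,2,3,4,5,7}, so it must be 6.
(r1,c3): row 1 has {1,2,3,4,5,7}; column 3 has {1,2,3,4,5}, so it must be 6.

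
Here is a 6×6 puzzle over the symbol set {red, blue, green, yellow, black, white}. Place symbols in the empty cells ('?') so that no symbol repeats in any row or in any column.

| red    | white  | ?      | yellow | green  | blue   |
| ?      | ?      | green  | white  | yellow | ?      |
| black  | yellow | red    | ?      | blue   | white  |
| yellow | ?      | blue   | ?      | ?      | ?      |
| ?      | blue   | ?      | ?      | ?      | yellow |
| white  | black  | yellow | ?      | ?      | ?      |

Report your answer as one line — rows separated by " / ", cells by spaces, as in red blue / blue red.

(r1,c3) = black
(r2,c1) = blue
(r2,c2) = red
(r2,c6) = black
(r3,c4) = green
(r4,c2) = green
(r4,c6) = red
(r5,c1) = green
(r5,c3) = white
(r6,c5) = red
(r6,c6) = green
(r4,c4) = black
(r4,c5) = white
(r5,c4) = red
(r5,c5) = black
(r6,c4) = blue

red white black yellow green blue / blue red green white yellow black / black yellow red green blue white / yellow green blue black white red / green blue white red black yellow / white black yellow blue red green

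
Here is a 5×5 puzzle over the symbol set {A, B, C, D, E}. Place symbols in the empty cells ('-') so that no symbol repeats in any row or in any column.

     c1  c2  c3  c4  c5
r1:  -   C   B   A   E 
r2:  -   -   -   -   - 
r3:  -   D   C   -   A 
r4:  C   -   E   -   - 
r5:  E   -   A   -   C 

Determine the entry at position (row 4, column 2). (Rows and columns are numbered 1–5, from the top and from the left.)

(r1,c1) = D
(r2,c3) = D
(r2,c5) = B
(r3,c1) = B
(r3,c4) = E
(r4,c5) = D
(r5,c2) = B
(r5,c4) = D
(r2,c1) = A
(r2,c2) = E
(r2,c4) = C
(r4,c2) = A

A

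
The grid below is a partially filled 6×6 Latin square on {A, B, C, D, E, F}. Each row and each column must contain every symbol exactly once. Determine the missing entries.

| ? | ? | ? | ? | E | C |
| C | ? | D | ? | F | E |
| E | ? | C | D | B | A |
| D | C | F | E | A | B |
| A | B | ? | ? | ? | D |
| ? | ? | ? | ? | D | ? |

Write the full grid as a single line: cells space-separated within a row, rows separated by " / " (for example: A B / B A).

F D B A E C / C A D B F E / E F C D B A / D C F E A B / A B E F C D / B E A C D F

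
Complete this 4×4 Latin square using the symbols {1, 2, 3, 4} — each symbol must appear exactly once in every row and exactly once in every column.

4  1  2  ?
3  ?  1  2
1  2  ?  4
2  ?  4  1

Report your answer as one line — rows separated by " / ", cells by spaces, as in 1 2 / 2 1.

4 1 2 3 / 3 4 1 2 / 1 2 3 4 / 2 3 4 1

At row 1, column 4: row 1 has {1,2,4}; column 4 has {1,2,4}; that leaves 3.
At row 2, column 2: row 2 has {1,2,3}; column 2 has {1,2}; that leaves 4.
At row 3, column 3: row 3 has {1,2,4}; column 3 has {1,2,4}; that leaves 3.
At row 4, column 2: row 4 has {1,2,4}; column 2 has {1,2,4}; that leaves 3.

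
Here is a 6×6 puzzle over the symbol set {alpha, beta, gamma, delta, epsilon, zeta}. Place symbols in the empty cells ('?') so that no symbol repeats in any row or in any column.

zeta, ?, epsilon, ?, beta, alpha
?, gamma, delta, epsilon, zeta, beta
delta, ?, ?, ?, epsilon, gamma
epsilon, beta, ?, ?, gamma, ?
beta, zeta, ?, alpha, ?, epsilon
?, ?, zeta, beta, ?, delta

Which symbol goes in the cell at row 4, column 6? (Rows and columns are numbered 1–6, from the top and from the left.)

(r1,c2) = delta
(r1,c4) = gamma
(r2,c1) = alpha
(r3,c2) = alpha
(r3,c3) = beta
(r3,c4) = zeta
(r4,c3) = alpha
(r4,c4) = delta
(r4,c6) = zeta

zeta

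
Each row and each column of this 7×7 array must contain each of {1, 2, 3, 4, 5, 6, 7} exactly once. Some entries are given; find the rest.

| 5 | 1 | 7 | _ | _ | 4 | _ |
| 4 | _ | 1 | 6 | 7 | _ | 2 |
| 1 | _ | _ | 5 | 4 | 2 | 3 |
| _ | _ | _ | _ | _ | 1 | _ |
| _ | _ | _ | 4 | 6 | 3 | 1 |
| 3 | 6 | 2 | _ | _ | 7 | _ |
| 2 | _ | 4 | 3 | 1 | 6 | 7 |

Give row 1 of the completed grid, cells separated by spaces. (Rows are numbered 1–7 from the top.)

(r1,c4) = 2
(r1,c5) = 3
(r1,c7) = 6

5 1 7 2 3 4 6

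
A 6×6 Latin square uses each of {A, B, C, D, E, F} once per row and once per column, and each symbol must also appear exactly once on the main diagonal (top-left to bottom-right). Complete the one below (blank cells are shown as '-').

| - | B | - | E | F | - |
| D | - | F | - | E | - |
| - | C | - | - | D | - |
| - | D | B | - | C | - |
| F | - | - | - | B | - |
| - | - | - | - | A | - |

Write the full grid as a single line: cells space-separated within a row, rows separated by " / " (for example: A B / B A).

(r2,c2) = A
(r3,c3) = E
(r4,c4) = F
(r5,c2) = E
(r6,c2) = F
(r1,c1) = C
(r6,c6) = D
(r1,c6) = A
(r4,c6) = E
(r5,c6) = C
(r6,c3) = C
(r6,c4) = B
(r1,c3) = D
(r2,c4) = C
(r2,c6) = B
(r3,c4) = A
(r3,c6) = F
(r4,c1) = A
(r5,c3) = A
(r5,c4) = D
(r6,c1) = E
(r3,c1) = B

C B D E F A / D A F C E B / B C E A D F / A D B F C E / F E A D B C / E F C B A D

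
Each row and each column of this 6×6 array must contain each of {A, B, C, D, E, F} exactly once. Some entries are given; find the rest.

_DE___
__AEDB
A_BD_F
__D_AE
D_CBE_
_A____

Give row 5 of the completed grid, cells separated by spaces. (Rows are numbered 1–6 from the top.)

D F C B E A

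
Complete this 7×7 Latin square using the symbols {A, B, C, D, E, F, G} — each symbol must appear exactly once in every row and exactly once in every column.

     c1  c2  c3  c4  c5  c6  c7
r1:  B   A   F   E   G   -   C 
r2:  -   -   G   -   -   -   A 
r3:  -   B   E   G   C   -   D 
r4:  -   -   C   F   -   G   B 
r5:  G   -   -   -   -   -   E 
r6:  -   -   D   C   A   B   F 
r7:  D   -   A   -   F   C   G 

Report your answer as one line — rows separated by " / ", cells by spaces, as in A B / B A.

B A F E G D C / C F G D B E A / F B E G C A D / A D C F E G B / G C B A D F E / E G D C A B F / D E A B F C G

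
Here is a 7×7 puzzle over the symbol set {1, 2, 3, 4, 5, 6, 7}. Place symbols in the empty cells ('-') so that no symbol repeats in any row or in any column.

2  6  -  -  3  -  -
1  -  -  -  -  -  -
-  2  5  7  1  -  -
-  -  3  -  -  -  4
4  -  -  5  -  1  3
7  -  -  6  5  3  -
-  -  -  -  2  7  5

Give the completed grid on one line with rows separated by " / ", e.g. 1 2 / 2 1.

2 6 7 4 3 5 1 / 1 5 6 3 4 2 7 / 3 2 5 7 1 4 6 / 5 1 3 2 7 6 4 / 4 7 2 5 6 1 3 / 7 4 1 6 5 3 2 / 6 3 4 1 2 7 5

(r3,c7) = 6
(r5,c2) = 7
(r5,c5) = 6
(r3,c1) = 3
(r3,c6) = 4
(r4,c5) = 7
(r5,c3) = 2
(r7,c1) = 6
(r1,c6) = 5
(r2,c5) = 4
(r4,c1) = 5
(r4,c2) = 1
(r4,c4) = 2
(r4,c6) = 6
(r6,c2) = 4
(r6,c3) = 1
(r6,c7) = 2
(r7,c2) = 3
(r7,c3) = 4
(r7,c4) = 1
(r1,c3) = 7
(r1,c4) = 4
(r1,c7) = 1
(r2,c2) = 5
(r2,c3) = 6
(r2,c4) = 3
(r2,c6) = 2
(r2,c7) = 7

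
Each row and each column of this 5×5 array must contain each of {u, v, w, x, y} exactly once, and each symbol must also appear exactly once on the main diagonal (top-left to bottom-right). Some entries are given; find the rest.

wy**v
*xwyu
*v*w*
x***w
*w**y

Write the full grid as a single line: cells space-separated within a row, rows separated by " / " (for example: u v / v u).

w y x u v / v x w y u / y v u w x / x u y v w / u w v x y

(r2,c1) = v
(r3,c3) = u
(r3,c5) = x
(r4,c2) = u
(r4,c4) = v
(r5,c1) = u
(r5,c4) = x
(r1,c3) = x
(r1,c4) = u
(r3,c1) = y
(r4,c3) = y
(r5,c3) = v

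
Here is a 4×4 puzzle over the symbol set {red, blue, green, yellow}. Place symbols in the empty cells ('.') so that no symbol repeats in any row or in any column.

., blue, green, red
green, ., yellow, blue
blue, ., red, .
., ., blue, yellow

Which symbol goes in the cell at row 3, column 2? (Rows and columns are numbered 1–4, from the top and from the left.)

yellow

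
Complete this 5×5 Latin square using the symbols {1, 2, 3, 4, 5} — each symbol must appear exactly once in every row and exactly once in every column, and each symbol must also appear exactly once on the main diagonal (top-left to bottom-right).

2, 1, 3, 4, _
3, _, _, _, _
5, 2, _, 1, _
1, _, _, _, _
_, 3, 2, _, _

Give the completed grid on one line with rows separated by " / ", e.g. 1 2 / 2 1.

2 1 3 4 5 / 3 5 1 2 4 / 5 2 4 1 3 / 1 4 5 3 2 / 4 3 2 5 1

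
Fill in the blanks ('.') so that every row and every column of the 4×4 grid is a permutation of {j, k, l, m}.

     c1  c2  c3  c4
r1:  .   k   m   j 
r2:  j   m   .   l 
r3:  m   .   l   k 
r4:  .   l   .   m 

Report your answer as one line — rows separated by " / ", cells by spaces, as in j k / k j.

(r1,c1) = l
(r2,c3) = k
(r3,c2) = j
(r4,c1) = k
(r4,c3) = j

l k m j / j m k l / m j l k / k l j m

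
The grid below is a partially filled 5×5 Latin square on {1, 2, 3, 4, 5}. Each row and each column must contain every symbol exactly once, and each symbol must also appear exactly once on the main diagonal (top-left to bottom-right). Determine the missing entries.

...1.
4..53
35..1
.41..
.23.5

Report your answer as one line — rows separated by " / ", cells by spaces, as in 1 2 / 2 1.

At row 1, column 1: row 1 has {1}; column 1 has {3,4}; the diagonal has {5}; that leaves 2.
At row 1, column 2: row 1 has {1,2}; column 2 has {2,4,5}; that leaves 3.
At row 1, column 5: row 1 has {1,2,3}; column 5 has {1,3,5}; that leaves 4.
At row 2, column 2: row 2 has {3,4,5}; column 2 has {2,3,4,5}; the diagonal has {2,5}; that leaves 1.
At row 2, column 3: row 2 has {1,3,4,5}; column 3 has {1,3}; that leaves 2.
At row 3, column 3: row 3 has {1,3,5}; column 3 has {1,2,3}; the diagonal has {1,2,5}; that leaves 4.
At row 3, column 4: row 3 has {1,3,4,5}; column 4 has {1,5}; that leaves 2.
At row 4, column 1: row 4 has {1,4}; column 1 has {2,3,4}; that leaves 5.
At row 4, column 4: row 4 has {1,4,5}; column 4 has {1,2,5}; the diagonal has {1,2,4,5}; that leaves 3.
At row 4, column 5: row 4 has {1,3,4,5}; column 5 has {1,3,4,5}; that leaves 2.
At row 5, column 1: row 5 has {2,3,5}; column 1 has {2,3,4,5}; that leaves 1.
At row 5, column 4: row 5 has {1,2,3,5}; column 4 has {1,2,3,5}; that leaves 4.
At row 1, column 3: row 1 has {1,2,3,4}; column 3 has {1,2,3,4}; that leaves 5.

2 3 5 1 4 / 4 1 2 5 3 / 3 5 4 2 1 / 5 4 1 3 2 / 1 2 3 4 5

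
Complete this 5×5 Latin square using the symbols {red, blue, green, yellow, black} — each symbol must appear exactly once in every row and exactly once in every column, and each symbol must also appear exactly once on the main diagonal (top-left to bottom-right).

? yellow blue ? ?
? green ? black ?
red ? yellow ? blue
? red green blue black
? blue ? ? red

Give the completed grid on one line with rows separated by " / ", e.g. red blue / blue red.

(r1,c1) = black
(r1,c5) = green
(r2,c3) = red
(r2,c5) = yellow
(r3,c2) = black
(r3,c4) = green
(r4,c1) = yellow
(r5,c1) = green
(r5,c3) = black
(r5,c4) = yellow
(r1,c4) = red
(r2,c1) = blue

black yellow blue red green / blue green red black yellow / red black yellow green blue / yellow red green blue black / green blue black yellow red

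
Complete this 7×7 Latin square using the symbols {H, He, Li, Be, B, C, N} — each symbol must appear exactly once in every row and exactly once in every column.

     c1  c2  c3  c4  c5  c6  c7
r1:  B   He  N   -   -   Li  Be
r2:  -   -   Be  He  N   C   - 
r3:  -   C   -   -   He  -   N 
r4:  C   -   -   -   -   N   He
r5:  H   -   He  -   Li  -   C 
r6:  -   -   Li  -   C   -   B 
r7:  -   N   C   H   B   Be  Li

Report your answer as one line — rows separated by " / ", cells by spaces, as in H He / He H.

B He N C H Li Be / Li B Be He N C H / Be C B Li He H N / C Li H B Be N He / H Be He N Li B C / N H Li Be C He B / He N C H B Be Li

At row 1, column 4: row 1 has {He,Li,Be,B,N}; column 4 has {H,He}; that leaves C.
At row 1, column 5: row 1 has {He,Li,Be,B,C,N}; column 5 has {He,Li,B,C,N}; that leaves H.
At row 2, column 1: row 2 has {He,Be,C,N}; column 1 has {H,B,C}; that leaves Li.
At row 2, column 7: row 2 has {He,Li,Be,C,N}; column 7 has {He,Li,Be,B,C,N}; that leaves H.
At row 3, column 1: row 3 has {He,C,N}; column 1 has {H,Li,B,C}; that leaves Be.
At row 4, column 5: row 4 has {He,C,N}; column 5 has {H,He,Li,B,C,N}; that leaves Be.
At row 5, column 6: row 5 has {H,He,Li,C}; column 6 has {Li,Be,C,N}; that leaves B.
At row 7, column 1: row 7 has {H,Li,Be,B,C,N}; column 1 has {H,Li,Be,B,C}; that leaves He.
At row 2, column 2: row 2 has {H,He,Li,Be,C,N}; column 2 has {He,C,N}; that leaves B.
At row 3, column 6: row 3 has {He,Be,C,N}; column 6 has {Li,Be,B,C,N}; that leaves H.
At row 5, column 2: row 5 has {H,He,Li,B,C}; column 2 has {He,B,C,N}; that leaves Be.
At row 5, column 4: row 5 has {H,He,Li,Be,B,C}; column 4 has {H,He,C}; that leaves N.
At row 6, column 1: row 6 has {Li,B,C}; column 1 has {H,He,Li,Be,B,C}; that leaves N.
At row 6, column 2: row 6 has {Li,B,C,N}; column 2 has {He,Be,B,C,N}; that leaves H.
At row 6, column 4: row 6 has {H,Li,B,C,N}; column 4 has {H,He,C,N}; that leaves Be.
At row 6, column 6: row 6 has {H,Li,Be,B,C,N}; column 6 has {H,Li,Be,B,C,N}; that leaves He.
At row 3, column 3: row 3 has {H,He,Be,C,N}; column 3 has {He,Li,Be,C,N}; that leaves B.
At row 3, column 4: row 3 has {H,He,Be,B,C,N}; column 4 has {H,He,Be,C,N}; that leaves Li.
At row 4, column 2: row 4 has {He,Be,C,N}; column 2 has {H,He,Be,B,C,N}; that leaves Li.
At row 4, column 3: row 4 has {He,Li,Be,C,N}; column 3 has {He,Li,Be,B,C,N}; that leaves H.
At row 4, column 4: row 4 has {H,He,Li,Be,C,N}; column 4 has {H,He,Li,Be,C,N}; that leaves B.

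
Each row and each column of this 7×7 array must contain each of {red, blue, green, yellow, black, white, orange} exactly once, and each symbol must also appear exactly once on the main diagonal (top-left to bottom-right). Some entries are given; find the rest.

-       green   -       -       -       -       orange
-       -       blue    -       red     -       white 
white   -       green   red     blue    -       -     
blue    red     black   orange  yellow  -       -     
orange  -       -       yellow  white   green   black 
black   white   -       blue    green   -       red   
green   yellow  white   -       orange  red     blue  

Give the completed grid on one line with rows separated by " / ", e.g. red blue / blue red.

red green yellow white black blue orange / yellow black blue green red orange white / white orange green red blue black yellow / blue red black orange yellow white green / orange blue red yellow white green black / black white orange blue green yellow red / green yellow white black orange red blue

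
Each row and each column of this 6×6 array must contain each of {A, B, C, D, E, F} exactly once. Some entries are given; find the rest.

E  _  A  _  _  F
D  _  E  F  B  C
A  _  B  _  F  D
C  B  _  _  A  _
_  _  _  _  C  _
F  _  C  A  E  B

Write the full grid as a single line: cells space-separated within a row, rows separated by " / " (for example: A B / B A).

E C A B D F / D A E F B C / A E B C F D / C B F D A E / B F D E C A / F D C A E B

At row 1, column 5: row 1 has {A,E,F}; column 5 has {A,B,C,E,F}; that leaves D.
At row 2, column 2: row 2 has {B,C,D,E,F}; column 2 has {B}; that leaves A.
At row 4, column 6: row 4 has {A,B,C}; column 6 has {B,C,D,F}; that leaves E.
At row 5, column 1: row 5 has {C}; column 1 has {A,C,D,E,F}; that leaves B.
At row 5, column 6: row 5 has {B,C}; column 6 has {B,C,D,E,F}; that leaves A.
At row 6, column 2: row 6 has {A,B,C,E,F}; column 2 has {A,B}; that leaves D.
At row 1, column 2: row 1 has {A,D,E,F}; column 2 has {A,B,D}; that leaves C.
At row 1, column 4: row 1 has {A,C,D,E,F}; column 4 has {A,F}; that leaves B.
At row 3, column 2: row 3 has {A,B,D,F}; column 2 has {A,B,C,D}; that leaves E.
At row 3, column 4: row 3 has {A,B,D,E,F}; column 4 has {A,B,F}; that leaves C.
At row 4, column 4: row 4 has {A,B,C,E}; column 4 has {A,B,C,F}; that leaves D.
At row 5, column 2: row 5 has {A,B,C}; column 2 has {A,B,C,D,E}; that leaves F.
At row 5, column 3: row 5 has {A,B,C,F}; column 3 has {A,B,C,E}; that leaves D.
At row 5, column 4: row 5 has {A,B,C,D,F}; column 4 has {A,B,C,D,F}; that leaves E.
At row 4, column 3: row 4 has {A,B,C,D,E}; column 3 has {A,B,C,D,E}; that leaves F.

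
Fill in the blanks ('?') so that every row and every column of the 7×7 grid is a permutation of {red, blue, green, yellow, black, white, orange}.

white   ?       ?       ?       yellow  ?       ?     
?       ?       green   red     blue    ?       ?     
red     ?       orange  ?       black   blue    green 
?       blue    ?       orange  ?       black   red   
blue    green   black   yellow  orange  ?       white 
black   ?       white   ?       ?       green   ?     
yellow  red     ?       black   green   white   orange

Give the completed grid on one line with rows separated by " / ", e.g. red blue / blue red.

white black red green yellow orange blue / orange white green red blue yellow black / red yellow orange white black blue green / green blue yellow orange white black red / blue green black yellow orange red white / black orange white blue red green yellow / yellow red blue black green white orange

(r2,c1): row 2 has {red,blue,green}; column 1 has {red,blue,yellow,black,white}, so it must be orange.
(r2,c6): row 2 has {red,blue,green,orange}; column 6 has {blue,green,black,white}, so it must be yellow.
(r2,c7): row 2 has {red,blue,green,yellow,orange}; column 7 has {red,green,white,orange}, so it must be black.
(r3,c4): row 3 has {red,blue,green,black,orange}; column 4 has {red,yellow,black,orange}, so it must be white.
(r4,c1): row 4 has {red,blue,black,orange}; column 1 has {red,blue,yellow,black,white,orange}, so it must be green.
(r4,c3): row 4 has {red,blue,green,black,orange}; column 3 has {green,black,white,orange}, so it must be yellow.
(r4,c5): row 4 has {red,blue,green,yellow,black,orange}; column 5 has {blue,green,yellow,black,orange}, so it must be white.
(r5,c6): row 5 has {blue,green,yellow,black,white,orange}; column 6 has {blue,green,yellow,black,white}, so it must be red.
(r6,c4): row 6 has {green,black,white}; column 4 has {red,yellow,black,white,orange}, so it must be blue.
(r6,c5): row 6 has {blue,green,black,white}; column 5 has {blue,green,yellow,black,white,orange}, so it must be red.
(r6,c7): row 6 has {red,blue,green,black,white}; column 7 has {red,green,black,white,orange}, so it must be yellow.
(r7,c3): row 7 has {red,green,yellow,black,white,orange}; column 3 has {green,yellow,black,white,orange}, so it must be blue.
(r1,c3): row 1 has {yellow,white}; column 3 has {blue,green,yellow,black,white,orange}, so it must be red.
(r1,c4): row 1 has {red,yellow,white}; column 4 has {red,blue,yellow,black,white,orange}, so it must be green.
(r1,c6): row 1 has {red,green,yellow,white}; column 6 has {red,blue,green,yellow,black,white}, so it must be orange.
(r1,c7): row 1 has {red,green,yellow,white,orange}; column 7 has {red,green,yellow,black,white,orange}, so it must be blue.
(r2,c2): row 2 has {red,blue,green,yellow,black,orange}; column 2 has {red,blue,green}, so it must be white.
(r3,c2): row 3 has {red,blue,green,black,white,orange}; column 2 has {red,blue,green,white}, so it must be yellow.
(r6,c2): row 6 has {red,blue,green,yellow,black,white}; column 2 has {red,blue,green,yellow,white}, so it must be orange.
(r1,c2): row 1 has {red,blue,green,yellow,white,orange}; column 2 has {red,blue,green,yellow,white,orange}, so it must be black.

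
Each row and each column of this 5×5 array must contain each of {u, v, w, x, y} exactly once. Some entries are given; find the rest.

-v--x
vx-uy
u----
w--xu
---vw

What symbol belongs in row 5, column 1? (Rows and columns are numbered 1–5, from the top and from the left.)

x

(r1,c1) = y
(r1,c4) = w
(r2,c3) = w
(r3,c4) = y
(r3,c5) = v
(r4,c2) = y
(r4,c3) = v
(r5,c1) = x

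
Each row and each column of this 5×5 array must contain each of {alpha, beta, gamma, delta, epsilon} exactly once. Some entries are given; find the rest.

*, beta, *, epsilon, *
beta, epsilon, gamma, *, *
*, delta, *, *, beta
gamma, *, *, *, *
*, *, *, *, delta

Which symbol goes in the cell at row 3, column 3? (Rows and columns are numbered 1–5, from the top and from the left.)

(r2,c5) = alpha
(r4,c2) = alpha
(r4,c5) = epsilon
(r5,c2) = gamma
(r1,c5) = gamma
(r2,c4) = delta
(r4,c4) = beta
(r5,c4) = alpha
(r3,c4) = gamma
(r4,c3) = delta
(r5,c1) = epsilon
(r5,c3) = beta
(r1,c3) = alpha
(r3,c1) = alpha
(r3,c3) = epsilon

epsilon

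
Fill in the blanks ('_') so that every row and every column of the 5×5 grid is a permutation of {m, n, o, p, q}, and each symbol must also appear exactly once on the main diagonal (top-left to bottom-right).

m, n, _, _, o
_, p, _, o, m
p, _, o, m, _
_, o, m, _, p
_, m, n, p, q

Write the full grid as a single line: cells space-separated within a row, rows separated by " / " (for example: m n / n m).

At row 1, column 4: row 1 has {m,n,o}; column 4 has {m,o,p}; that leaves q.
At row 2, column 3: row 2 has {m,o,p}; column 3 has {m,n,o}; that leaves q.
At row 3, column 2: row 3 has {m,o,p}; column 2 has {m,n,o,p}; that leaves q.
At row 3, column 5: row 3 has {m,o,p,q}; column 5 has {m,o,p,q}; that leaves n.
At row 4, column 4: row 4 has {m,o,p}; column 4 has {m,o,p,q}; the diagonal has {m,o,p,q}; that leaves n.
At row 5, column 1: row 5 has {m,n,p,q}; column 1 has {m,p}; that leaves o.
At row 1, column 3: row 1 has {m,n,o,q}; column 3 has {m,n,o,q}; that leaves p.
At row 2, column 1: row 2 has {m,o,p,q}; column 1 has {m,o,p}; that leaves n.
At row 4, column 1: row 4 has {m,n,o,p}; column 1 has {m,n,o,p}; that leaves q.

m n p q o / n p q o m / p q o m n / q o m n p / o m n p q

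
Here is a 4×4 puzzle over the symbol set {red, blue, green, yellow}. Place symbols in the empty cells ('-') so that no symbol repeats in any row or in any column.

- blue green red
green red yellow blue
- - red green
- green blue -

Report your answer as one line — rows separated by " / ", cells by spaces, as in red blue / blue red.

yellow blue green red / green red yellow blue / blue yellow red green / red green blue yellow

(r1,c1) = yellow
(r3,c1) = blue
(r3,c2) = yellow
(r4,c1) = red
(r4,c4) = yellow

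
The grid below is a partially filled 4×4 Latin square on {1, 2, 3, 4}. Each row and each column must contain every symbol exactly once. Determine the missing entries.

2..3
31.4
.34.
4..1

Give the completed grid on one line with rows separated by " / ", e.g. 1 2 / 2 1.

2 4 1 3 / 3 1 2 4 / 1 3 4 2 / 4 2 3 1

(r1,c2): row 1 has {2,3}; column 2 has {1,3}, so it must be 4.
(r1,c3): row 1 has {2,3,4}; column 3 has {4}, so it must be 1.
(r2,c3): row 2 has {1,3,4}; column 3 has {1,4}, so it must be 2.
(r3,c1): row 3 has {3,4}; column 1 has {2,3,4}, so it must be 1.
(r3,c4): row 3 has {1,3,4}; column 4 has {1,3,4}, so it must be 2.
(r4,c2): row 4 has {1,4}; column 2 has {1,3,4}, so it must be 2.
(r4,c3): row 4 has {1,2,4}; column 3 has {1,2,4}, so it must be 3.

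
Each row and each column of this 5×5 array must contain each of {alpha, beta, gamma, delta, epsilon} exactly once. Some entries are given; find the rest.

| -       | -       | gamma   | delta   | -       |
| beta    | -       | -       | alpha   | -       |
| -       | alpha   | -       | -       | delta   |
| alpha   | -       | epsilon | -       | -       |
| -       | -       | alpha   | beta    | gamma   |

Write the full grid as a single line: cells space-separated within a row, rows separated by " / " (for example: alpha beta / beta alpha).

epsilon beta gamma delta alpha / beta gamma delta alpha epsilon / gamma alpha beta epsilon delta / alpha delta epsilon gamma beta / delta epsilon alpha beta gamma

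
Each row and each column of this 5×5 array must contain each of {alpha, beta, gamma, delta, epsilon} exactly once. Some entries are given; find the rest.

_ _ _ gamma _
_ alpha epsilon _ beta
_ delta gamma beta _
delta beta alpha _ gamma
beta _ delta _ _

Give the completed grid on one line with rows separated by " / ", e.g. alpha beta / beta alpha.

alpha epsilon beta gamma delta / gamma alpha epsilon delta beta / epsilon delta gamma beta alpha / delta beta alpha epsilon gamma / beta gamma delta alpha epsilon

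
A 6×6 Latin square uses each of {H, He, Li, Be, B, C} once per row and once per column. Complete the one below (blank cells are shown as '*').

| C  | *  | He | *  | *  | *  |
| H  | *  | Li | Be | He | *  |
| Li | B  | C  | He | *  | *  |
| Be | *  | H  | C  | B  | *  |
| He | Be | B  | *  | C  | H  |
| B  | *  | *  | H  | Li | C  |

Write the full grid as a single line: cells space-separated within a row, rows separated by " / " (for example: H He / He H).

C H He B Be Li / H C Li Be He B / Li B C He H Be / Be Li H C B He / He Be B Li C H / B He Be H Li C

(r2,c2) = C
(r2,c6) = B
(r3,c6) = Be
(r5,c4) = Li
(r6,c2) = He
(r6,c3) = Be
(r1,c4) = B
(r1,c6) = Li
(r3,c5) = H
(r4,c2) = Li
(r4,c6) = He
(r1,c2) = H
(r1,c5) = Be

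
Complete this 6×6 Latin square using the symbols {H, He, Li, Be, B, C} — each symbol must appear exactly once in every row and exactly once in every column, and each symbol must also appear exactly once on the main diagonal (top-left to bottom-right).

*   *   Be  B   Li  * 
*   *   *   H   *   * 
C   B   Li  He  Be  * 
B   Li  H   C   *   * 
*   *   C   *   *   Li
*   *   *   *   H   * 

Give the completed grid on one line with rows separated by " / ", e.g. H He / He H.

H He Be B Li C / Li Be He H C B / C B Li He Be H / B Li H C He Be / He H C Be B Li / Be C B Li H He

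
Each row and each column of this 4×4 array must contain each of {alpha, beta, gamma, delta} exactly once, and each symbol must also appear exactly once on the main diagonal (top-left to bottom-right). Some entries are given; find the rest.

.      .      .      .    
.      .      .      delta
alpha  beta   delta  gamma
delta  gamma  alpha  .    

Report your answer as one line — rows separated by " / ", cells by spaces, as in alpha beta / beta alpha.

Cell (r2,c2): row 2 has {delta}; column 2 has {beta,gamma}; the diagonal has {delta} → alpha.
Cell (r4,c4): row 4 has {alpha,gamma,delta}; column 4 has {gamma,delta}; the diagonal has {alpha,delta} → beta.
Cell (r1,c1): row 1 is empty so far; column 1 has {alpha,delta}; the diagonal has {alpha,beta,delta} → gamma.
Cell (r1,c2): row 1 has {gamma}; column 2 has {alpha,beta,gamma} → delta.
Cell (r1,c3): row 1 has {gamma,delta}; column 3 has {alpha,delta} → beta.
Cell (r1,c4): row 1 has {beta,gamma,delta}; column 4 has {beta,gamma,delta} → alpha.
Cell (r2,c1): row 2 has {alpha,delta}; column 1 has {alpha,gamma,delta} → beta.
Cell (r2,c3): row 2 has {alpha,beta,delta}; column 3 has {alpha,beta,delta} → gamma.

gamma delta beta alpha / beta alpha gamma delta / alpha beta delta gamma / delta gamma alpha beta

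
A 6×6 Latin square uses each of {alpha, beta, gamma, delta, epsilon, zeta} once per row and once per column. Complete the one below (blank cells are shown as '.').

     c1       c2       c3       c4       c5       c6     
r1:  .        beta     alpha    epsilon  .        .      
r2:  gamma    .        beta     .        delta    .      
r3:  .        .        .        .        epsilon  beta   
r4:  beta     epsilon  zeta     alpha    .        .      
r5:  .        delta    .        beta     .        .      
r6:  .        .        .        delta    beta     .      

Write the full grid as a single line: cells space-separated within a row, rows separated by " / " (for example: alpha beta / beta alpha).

(r2,c4) = zeta
(r3,c4) = gamma
(r4,c5) = gamma
(r4,c6) = delta
(r1,c5) = zeta
(r1,c6) = gamma
(r2,c2) = alpha
(r2,c6) = epsilon
(r3,c2) = zeta
(r3,c3) = delta
(r5,c5) = alpha
(r5,c6) = zeta
(r6,c2) = gamma
(r6,c3) = epsilon
(r6,c6) = alpha
(r1,c1) = delta
(r3,c1) = alpha
(r5,c1) = epsilon
(r5,c3) = gamma
(r6,c1) = zeta

delta beta alpha epsilon zeta gamma / gamma alpha beta zeta delta epsilon / alpha zeta delta gamma epsilon beta / beta epsilon zeta alpha gamma delta / epsilon delta gamma beta alpha zeta / zeta gamma epsilon delta beta alpha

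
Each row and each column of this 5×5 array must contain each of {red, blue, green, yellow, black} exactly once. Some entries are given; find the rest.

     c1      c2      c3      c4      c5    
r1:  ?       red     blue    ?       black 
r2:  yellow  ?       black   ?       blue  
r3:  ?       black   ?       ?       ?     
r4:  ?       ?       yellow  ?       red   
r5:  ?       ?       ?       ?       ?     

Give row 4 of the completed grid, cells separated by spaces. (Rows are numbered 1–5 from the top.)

row 1 has {red,blue,black}; column 1 has {yellow} — only green is left for (r1,c1).
row 1 has {red,blue,green,black}; column 4 is empty so far — only yellow is left for (r1,c4).
row 2 has {blue,yellow,black}; column 2 has {red,black} — only green is left for (r2,c2).
row 2 has {blue,green,yellow,black}; column 4 has {yellow} — only red is left for (r2,c4).
row 4 has {red,yellow}; column 2 has {red,green,black} — only blue is left for (r4,c2).
row 5 is empty so far; column 2 has {red,blue,green,black} — only yellow is left for (r5,c2).
row 5 has {yellow}; column 5 has {red,blue,black} — only green is left for (r5,c5).
row 3 has {black}; column 5 has {red,blue,green,black} — only yellow is left for (r3,c5).
row 4 has {red,blue,yellow}; column 1 has {green,yellow} — only black is left for (r4,c1).
row 4 has {red,blue,yellow,black}; column 4 has {red,yellow} — only green is left for (r4,c4).

black blue yellow green red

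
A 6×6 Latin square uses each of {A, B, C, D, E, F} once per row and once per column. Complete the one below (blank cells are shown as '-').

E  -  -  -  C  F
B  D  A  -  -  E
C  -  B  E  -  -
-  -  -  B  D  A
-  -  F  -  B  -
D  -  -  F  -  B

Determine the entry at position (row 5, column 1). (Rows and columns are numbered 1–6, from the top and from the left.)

At row 1, column 3: row 1 has {C,E,F}; column 3 has {A,B,F}; that leaves D.
At row 1, column 4: row 1 has {C,D,E,F}; column 4 has {B,E,F}; that leaves A.
At row 2, column 4: row 2 has {A,B,D,E}; column 4 has {A,B,E,F}; that leaves C.
At row 2, column 5: row 2 has {A,B,C,D,E}; column 5 has {B,C,D}; that leaves F.
At row 3, column 5: row 3 has {B,C,E}; column 5 has {B,C,D,F}; that leaves A.
At row 3, column 6: row 3 has {A,B,C,E}; column 6 has {A,B,E,F}; that leaves D.
At row 4, column 1: row 4 has {A,B,D}; column 1 has {B,C,D,E}; that leaves F.
At row 5, column 1: row 5 has {B,F}; column 1 has {B,C,D,E,F}; that leaves A.

A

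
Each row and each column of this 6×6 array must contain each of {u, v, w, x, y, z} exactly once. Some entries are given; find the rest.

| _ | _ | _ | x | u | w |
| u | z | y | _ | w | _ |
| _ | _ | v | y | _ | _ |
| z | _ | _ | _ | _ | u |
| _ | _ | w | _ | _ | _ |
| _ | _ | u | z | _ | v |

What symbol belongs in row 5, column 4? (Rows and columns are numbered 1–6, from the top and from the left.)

(r1,c3) = z
(r2,c4) = v
(r2,c6) = x
(r3,c6) = z
(r4,c3) = x
(r4,c4) = w
(r5,c4) = u

u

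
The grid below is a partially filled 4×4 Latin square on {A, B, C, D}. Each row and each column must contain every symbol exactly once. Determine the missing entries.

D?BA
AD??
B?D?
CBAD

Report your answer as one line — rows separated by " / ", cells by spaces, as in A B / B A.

At row 1, column 2: row 1 has {A,B,D}; column 2 has {B,D}; that leaves C.
At row 2, column 3: row 2 has {A,D}; column 3 has {A,B,D}; that leaves C.
At row 2, column 4: row 2 has {A,C,D}; column 4 has {A,D}; that leaves B.
At row 3, column 2: row 3 has {B,D}; column 2 has {B,C,D}; that leaves A.
At row 3, column 4: row 3 has {A,B,D}; column 4 has {A,B,D}; that leaves C.

D C B A / A D C B / B A D C / C B A D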